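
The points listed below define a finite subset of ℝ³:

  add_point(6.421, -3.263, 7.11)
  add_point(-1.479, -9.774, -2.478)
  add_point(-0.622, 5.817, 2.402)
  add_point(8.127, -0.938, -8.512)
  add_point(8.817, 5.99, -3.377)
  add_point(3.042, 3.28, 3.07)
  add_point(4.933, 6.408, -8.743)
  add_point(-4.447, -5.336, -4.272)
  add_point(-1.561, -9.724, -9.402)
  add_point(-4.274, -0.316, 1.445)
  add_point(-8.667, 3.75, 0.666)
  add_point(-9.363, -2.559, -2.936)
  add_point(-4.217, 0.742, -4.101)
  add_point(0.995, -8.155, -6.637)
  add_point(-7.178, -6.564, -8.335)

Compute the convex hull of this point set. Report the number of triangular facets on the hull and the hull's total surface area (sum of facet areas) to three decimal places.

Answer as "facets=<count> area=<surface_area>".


facets=20 area=848.719

12 of the 15 inputs are extreme points: [0, 1, 2, 3, 4, 5, 6, 8, 10, 11, 13, 14].

Area of each hull facet:
  f1: (p0, p1, p11) → 74.3687
  f2: (p10, p0, p11) → 64.8949
  f3: (p14, p1, p11) → 30.8694
  f4: (p14, p8, p1) → 22.3633
  f5: (p14, p6, p8) → 56.3312
  f6: (p14, p10, p11) → 14.1018
  f7: (p14, p6, p10) → 108.6124
  f8: (p3, p0, p4) → 61.0870
  f9: (p3, p6, p4) → 25.2472
  f10: (p3, p6, p8) → 49.8008
  f11: (p2, p10, p0) → 47.3887
  f12: (p2, p6, p4) → 36.6281
  f13: (p2, p6, p10) → 51.2000
  f14: (p13, p3, p0) → 76.6101
  f15: (p13, p3, p8) → 17.1594
  f16: (p13, p0, p1) → 35.4503
  f17: (p13, p8, p1) → 10.3241
  f18: (p5, p0, p4) → 36.1062
  f19: (p5, p2, p4) → 19.8173
  f20: (p5, p2, p0) → 10.3578
Σ area = 848.719

Check V−E+F: 12 − 30 + 20 = 2.


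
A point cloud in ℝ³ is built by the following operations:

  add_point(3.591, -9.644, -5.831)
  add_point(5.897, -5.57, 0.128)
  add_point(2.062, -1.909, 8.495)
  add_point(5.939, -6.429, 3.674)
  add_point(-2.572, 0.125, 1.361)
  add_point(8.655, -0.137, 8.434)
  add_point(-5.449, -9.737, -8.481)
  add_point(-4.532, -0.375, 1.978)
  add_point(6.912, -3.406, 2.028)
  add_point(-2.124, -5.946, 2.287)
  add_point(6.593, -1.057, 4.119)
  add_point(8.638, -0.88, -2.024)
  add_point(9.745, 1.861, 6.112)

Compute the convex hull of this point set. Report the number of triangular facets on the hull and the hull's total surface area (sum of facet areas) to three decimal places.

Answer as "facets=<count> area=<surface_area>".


facets=16 area=536.787

Hull vertices (10/13): indices [0, 2, 3, 4, 5, 6, 7, 9, 11, 12].

Triangle areas on the boundary:
  f1: (p7, p2, p12) → 39.0760
  f2: (p11, p0, p6) → 42.3334
  f3: (p3, p0, p6) → 42.5527
  f4: (p3, p11, p12) → 33.5148
  f5: (p3, p11, p0) → 40.5967
  f6: (p4, p7, p12) → 8.7389
  f7: (p4, p11, p12) → 50.0769
  f8: (p4, p7, p6) → 14.8742
  f9: (p4, p11, p6) → 83.4231
  f10: (p9, p3, p6) → 44.4496
  f11: (p9, p3, p2) → 28.4040
  f12: (p9, p7, p6) → 35.7956
  f13: (p9, p7, p2) → 25.3088
  f14: (p5, p2, p12) → 9.6778
  f15: (p5, p3, p12) → 13.3789
  f16: (p5, p3, p2) → 24.5855
Σ area = 536.787

Euler: V−E+F = 10−24+16 = 2.


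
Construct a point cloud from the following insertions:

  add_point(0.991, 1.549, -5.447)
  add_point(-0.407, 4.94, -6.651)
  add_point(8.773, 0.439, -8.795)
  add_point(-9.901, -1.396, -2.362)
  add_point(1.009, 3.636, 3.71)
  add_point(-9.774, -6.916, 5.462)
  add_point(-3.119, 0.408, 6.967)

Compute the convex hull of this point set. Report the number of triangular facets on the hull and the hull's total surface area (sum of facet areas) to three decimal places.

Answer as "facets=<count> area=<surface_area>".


6 of the 7 inputs are extreme points: [1, 2, 3, 4, 5, 6].

Triangle areas on the boundary:
  f1: (p5, p2, p3) → 90.4258
  f2: (p6, p5, p3) → 45.8659
  f3: (p6, p5, p2) → 94.8230
  f4: (p1, p2, p3) → 53.9063
  f5: (p4, p6, p2) → 34.4082
  f6: (p4, p1, p2) → 55.0184
  f7: (p4, p6, p3) → 35.9728
  f8: (p4, p1, p3) → 61.1765
Σ area = 471.597

Euler characteristic 6−12+8 = 2 ✓

facets=8 area=471.597


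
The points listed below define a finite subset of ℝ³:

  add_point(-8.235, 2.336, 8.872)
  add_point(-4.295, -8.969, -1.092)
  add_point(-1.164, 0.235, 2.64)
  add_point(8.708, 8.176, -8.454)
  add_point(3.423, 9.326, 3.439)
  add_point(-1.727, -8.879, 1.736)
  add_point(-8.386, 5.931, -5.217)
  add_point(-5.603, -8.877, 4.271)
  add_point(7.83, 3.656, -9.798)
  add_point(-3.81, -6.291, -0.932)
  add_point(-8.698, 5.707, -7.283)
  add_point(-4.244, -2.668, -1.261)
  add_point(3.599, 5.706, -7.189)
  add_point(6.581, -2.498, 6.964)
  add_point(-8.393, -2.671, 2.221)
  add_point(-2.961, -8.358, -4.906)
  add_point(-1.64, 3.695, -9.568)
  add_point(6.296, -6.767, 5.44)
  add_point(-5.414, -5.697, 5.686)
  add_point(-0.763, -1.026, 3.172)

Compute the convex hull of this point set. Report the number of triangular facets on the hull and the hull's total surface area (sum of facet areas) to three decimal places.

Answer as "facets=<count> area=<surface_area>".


facets=26 area=1095.052

Extreme-point indices: [0, 1, 3, 4, 5, 6, 7, 8, 10, 13, 14, 15, 16, 17, 18] — 15 of 20 on the boundary.

Triangle areas on the boundary:
  f1: (p15, p1, p10) → 31.0138
  f2: (p4, p3, p10) → 102.9144
  f3: (p14, p1, p10) → 50.8014
  f4: (p14, p0, p10) → 51.6746
  f5: (p18, p17, p0) → 49.0723
  f6: (p16, p3, p10) → 30.8521
  f7: (p16, p15, p10) → 49.8812
  f8: (p6, p0, p10) → 5.7012
  f9: (p6, p4, p10) → 11.1694
  f10: (p6, p4, p0) → 93.9778
  f11: (p13, p17, p0) → 34.3219
  f12: (p13, p4, p0) → 87.3719
  f13: (p13, p17, p3) → 41.3309
  f14: (p13, p4, p3) → 82.9950
  f15: (p5, p15, p1) → 6.9002
  f16: (p5, p15, p17) → 25.8561
  f17: (p7, p14, p0) → 28.3388
  f18: (p7, p18, p0) → 5.7587
  f19: (p7, p14, p1) → 19.3225
  f20: (p7, p5, p1) → 8.7381
  f21: (p7, p18, p17) → 20.4841
  f22: (p7, p5, p17) → 18.0250
  f23: (p8, p16, p3) → 22.3791
  f24: (p8, p16, p15) → 61.1786
  f25: (p8, p17, p3) → 42.1697
  f26: (p8, p15, p17) → 112.8232
Σ area = 1095.052

Euler characteristic 15−39+26 = 2 ✓


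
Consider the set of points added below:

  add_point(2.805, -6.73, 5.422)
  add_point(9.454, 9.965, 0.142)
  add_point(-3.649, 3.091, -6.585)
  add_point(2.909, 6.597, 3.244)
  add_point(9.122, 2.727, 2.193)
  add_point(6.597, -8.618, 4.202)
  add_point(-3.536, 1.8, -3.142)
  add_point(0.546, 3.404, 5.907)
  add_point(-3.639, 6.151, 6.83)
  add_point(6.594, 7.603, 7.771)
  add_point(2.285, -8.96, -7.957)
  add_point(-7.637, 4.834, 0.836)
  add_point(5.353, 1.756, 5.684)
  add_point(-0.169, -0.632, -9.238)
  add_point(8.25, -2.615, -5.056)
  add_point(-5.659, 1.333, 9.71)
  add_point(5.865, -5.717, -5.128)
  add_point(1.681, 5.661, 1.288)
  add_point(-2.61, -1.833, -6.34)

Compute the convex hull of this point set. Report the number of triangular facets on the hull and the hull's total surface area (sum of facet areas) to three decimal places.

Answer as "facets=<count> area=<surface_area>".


Hull vertices (14/19): indices [0, 1, 2, 4, 5, 8, 9, 10, 11, 13, 14, 15, 16, 18].

Per-facet area ½‖(b−a)×(c−a)‖:
  f1: (p15, p10, p11) → 93.0606
  f2: (p8, p1, p11) → 54.9494
  f3: (p8, p15, p11) → 21.8008
  f4: (p14, p13, p1) → 65.5494
  f5: (p14, p13, p10) → 36.4004
  f6: (p0, p15, p10) → 76.6986
  f7: (p0, p5, p10) → 28.4416
  f8: (p0, p5, p15) → 7.9255
  f9: (p2, p1, p11) → 69.7509
  f10: (p2, p13, p1) → 46.6804
  f11: (p4, p14, p1) → 31.8625
  f12: (p4, p14, p5) → 47.5892
  f13: (p16, p5, p10) → 25.6120
  f14: (p16, p14, p10) → 5.6223
  f15: (p16, p14, p5) → 18.8879
  f16: (p9, p8, p15) → 28.3297
  f17: (p9, p5, p15) → 105.2627
  f18: (p9, p8, p1) → 42.1295
  f19: (p9, p4, p5) → 42.1364
  f20: (p9, p4, p1) → 27.1355
  f21: (p18, p13, p10) → 17.0087
  f22: (p18, p2, p13) → 9.8026
  f23: (p18, p10, p11) → 24.3322
  f24: (p18, p2, p11) → 20.9754
Σ area = 947.944

Check V−E+F: 14 − 36 + 24 = 2.

facets=24 area=947.944


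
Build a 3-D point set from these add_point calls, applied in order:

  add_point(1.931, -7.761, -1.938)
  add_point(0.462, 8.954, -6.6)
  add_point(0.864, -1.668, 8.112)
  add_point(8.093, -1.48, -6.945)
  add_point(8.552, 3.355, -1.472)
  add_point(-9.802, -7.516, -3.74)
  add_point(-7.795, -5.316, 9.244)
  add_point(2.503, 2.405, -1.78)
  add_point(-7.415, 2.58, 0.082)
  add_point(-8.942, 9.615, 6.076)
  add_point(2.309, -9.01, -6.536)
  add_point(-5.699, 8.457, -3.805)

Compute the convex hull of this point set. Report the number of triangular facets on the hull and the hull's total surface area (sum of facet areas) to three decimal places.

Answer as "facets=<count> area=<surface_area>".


10 of the 12 inputs are extreme points: [0, 1, 2, 3, 4, 5, 6, 9, 10, 11].

Per-facet area ½‖(b−a)×(c−a)‖:
  f1: (p6, p9, p5) → 101.8118
  f2: (p1, p9, p4) → 87.3212
  f3: (p10, p6, p5) → 83.0328
  f4: (p10, p1, p5) → 110.3492
  f5: (p11, p9, p5) → 86.2533
  f6: (p11, p1, p5) → 53.3854
  f7: (p11, p1, p9) → 26.5868
  f8: (p2, p9, p4) → 100.1269
  f9: (p2, p6, p9) → 68.3167
  f10: (p3, p1, p4) → 40.5230
  f11: (p3, p10, p1) → 59.0085
  f12: (p0, p10, p6) → 21.0541
  f13: (p0, p2, p6) → 55.8370
  f14: (p0, p3, p10) → 22.5548
  f15: (p0, p2, p4) → 69.0531
  f16: (p0, p3, p4) → 36.9255
Σ area = 1022.140

Euler characteristic 10−24+16 = 2 ✓

facets=16 area=1022.140


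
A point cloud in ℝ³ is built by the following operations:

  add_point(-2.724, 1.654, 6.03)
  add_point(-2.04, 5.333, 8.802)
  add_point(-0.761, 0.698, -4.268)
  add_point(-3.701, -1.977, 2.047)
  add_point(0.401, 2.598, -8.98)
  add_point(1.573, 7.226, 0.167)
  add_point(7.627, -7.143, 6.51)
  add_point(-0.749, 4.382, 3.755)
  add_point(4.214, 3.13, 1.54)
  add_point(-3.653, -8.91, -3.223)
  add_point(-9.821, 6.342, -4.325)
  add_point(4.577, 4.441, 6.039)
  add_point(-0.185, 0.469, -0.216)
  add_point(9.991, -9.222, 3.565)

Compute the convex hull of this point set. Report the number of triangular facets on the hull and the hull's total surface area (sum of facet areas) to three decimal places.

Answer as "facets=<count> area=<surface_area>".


Hull vertices (11/14): indices [0, 1, 3, 4, 5, 6, 8, 9, 10, 11, 13].

Area of each hull facet:
  f1: (p1, p5, p10) → 58.5983
  f2: (p4, p5, p10) → 56.1830
  f3: (p11, p1, p5) → 25.6850
  f4: (p6, p11, p13) → 21.0734
  f5: (p6, p11, p1) → 40.7753
  f6: (p9, p4, p13) → 102.6250
  f7: (p9, p6, p13) → 32.2137
  f8: (p9, p4, p10) → 78.8686
  f9: (p9, p3, p10) → 51.4145
  f10: (p8, p11, p13) → 32.3015
  f11: (p8, p11, p5) → 11.8664
  f12: (p8, p4, p13) → 74.9968
  f13: (p8, p4, p5) → 26.0693
  f14: (p0, p6, p1) → 29.2964
  f15: (p0, p1, p10) → 30.1176
  f16: (p0, p3, p10) → 33.2302
  f17: (p0, p9, p3) → 6.0967
  f18: (p0, p9, p6) → 87.1438
Σ area = 798.555

Euler characteristic 11−27+18 = 2 ✓

facets=18 area=798.555


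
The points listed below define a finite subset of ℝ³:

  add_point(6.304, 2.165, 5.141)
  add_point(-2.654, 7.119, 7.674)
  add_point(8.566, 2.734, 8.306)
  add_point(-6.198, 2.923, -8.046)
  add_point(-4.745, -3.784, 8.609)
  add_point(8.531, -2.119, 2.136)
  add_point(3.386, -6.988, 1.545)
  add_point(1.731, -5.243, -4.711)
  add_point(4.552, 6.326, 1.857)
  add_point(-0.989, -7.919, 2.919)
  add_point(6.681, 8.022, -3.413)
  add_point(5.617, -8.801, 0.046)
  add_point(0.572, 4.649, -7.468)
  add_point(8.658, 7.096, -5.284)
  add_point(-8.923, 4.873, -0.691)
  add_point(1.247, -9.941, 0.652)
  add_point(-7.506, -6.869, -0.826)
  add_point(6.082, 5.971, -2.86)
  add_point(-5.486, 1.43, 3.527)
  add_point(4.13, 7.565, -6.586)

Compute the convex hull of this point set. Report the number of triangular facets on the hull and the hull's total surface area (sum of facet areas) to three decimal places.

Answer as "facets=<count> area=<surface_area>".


Hull vertices (14/20): indices [1, 2, 3, 4, 5, 7, 10, 11, 12, 13, 14, 15, 16, 19].

Area of each hull facet:
  f1: (p1, p4, p14) → 57.6689
  f2: (p16, p4, p15) → 46.2256
  f3: (p16, p7, p15) → 32.3171
  f4: (p16, p7, p3) → 55.4263
  f5: (p16, p4, p14) → 58.5743
  f6: (p16, p3, p14) → 45.7405
  f7: (p11, p4, p15) → 23.8319
  f8: (p11, p7, p15) → 15.3738
  f9: (p11, p5, p13) → 38.3868
  f10: (p11, p7, p13) → 49.2894
  f11: (p2, p1, p4) → 66.0298
  f12: (p2, p11, p4) → 91.6724
  f13: (p2, p11, p5) → 19.2376
  f14: (p2, p10, p1) → 73.9816
  f15: (p2, p5, p13) → 46.4361
  f16: (p2, p10, p13) → 17.4561
  f17: (p19, p10, p13) → 5.8527
  f18: (p19, p3, p14) → 45.9485
  f19: (p19, p1, p14) → 75.4844
  f20: (p19, p10, p1) → 29.2383
  f21: (p12, p7, p3) → 36.0220
  f22: (p12, p19, p3) → 7.0767
  f23: (p12, p7, p13) → 44.8717
  f24: (p12, p19, p13) → 7.7350
Σ area = 989.877

Check V−E+F: 14 − 36 + 24 = 2.

facets=24 area=989.877


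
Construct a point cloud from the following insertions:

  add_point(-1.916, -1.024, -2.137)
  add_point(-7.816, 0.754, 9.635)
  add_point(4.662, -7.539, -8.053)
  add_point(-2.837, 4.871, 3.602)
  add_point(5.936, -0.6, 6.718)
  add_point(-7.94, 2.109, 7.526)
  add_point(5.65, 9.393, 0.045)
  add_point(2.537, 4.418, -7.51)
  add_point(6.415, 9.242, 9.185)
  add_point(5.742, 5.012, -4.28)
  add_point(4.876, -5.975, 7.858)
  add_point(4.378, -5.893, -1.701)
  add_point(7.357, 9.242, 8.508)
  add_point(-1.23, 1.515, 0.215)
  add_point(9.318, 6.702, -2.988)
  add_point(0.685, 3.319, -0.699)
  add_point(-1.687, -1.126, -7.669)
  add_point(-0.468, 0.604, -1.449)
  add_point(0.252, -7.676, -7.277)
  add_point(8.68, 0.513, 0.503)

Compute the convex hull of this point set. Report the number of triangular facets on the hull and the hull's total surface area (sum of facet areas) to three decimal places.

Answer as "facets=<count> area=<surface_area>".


facets=22 area=930.840

Points on the hull: [1, 2, 3, 5, 6, 7, 8, 10, 12, 14, 16, 18, 19] (13 of 20).

Per-facet area ½‖(b−a)×(c−a)‖:
  f1: (p8, p1, p5) → 20.1039
  f2: (p8, p10, p1) → 102.6152
  f3: (p19, p2, p14) → 42.8372
  f4: (p19, p10, p2) → 65.2706
  f5: (p6, p8, p5) → 72.8433
  f6: (p7, p2, p14) → 50.8730
  f7: (p7, p16, p2) → 31.1764
  f8: (p7, p6, p14) → 23.0041
  f9: (p7, p16, p5) → 58.2972
  f10: (p18, p1, p5) → 23.0168
  f11: (p18, p16, p5) → 55.6355
  f12: (p18, p16, p2) → 14.8790
  f13: (p18, p10, p2) → 35.3748
  f14: (p18, p10, p1) → 114.7470
  f15: (p12, p8, p10) → 8.9002
  f16: (p12, p19, p10) → 62.5774
  f17: (p12, p19, p14) → 40.5957
  f18: (p12, p6, p14) → 21.6096
  f19: (p12, p6, p8) → 4.5647
  f20: (p3, p6, p5) → 8.5503
  f21: (p3, p7, p5) → 25.5787
  f22: (p3, p7, p6) → 47.7899
Σ area = 930.840

Check V−E+F: 13 − 33 + 22 = 2.


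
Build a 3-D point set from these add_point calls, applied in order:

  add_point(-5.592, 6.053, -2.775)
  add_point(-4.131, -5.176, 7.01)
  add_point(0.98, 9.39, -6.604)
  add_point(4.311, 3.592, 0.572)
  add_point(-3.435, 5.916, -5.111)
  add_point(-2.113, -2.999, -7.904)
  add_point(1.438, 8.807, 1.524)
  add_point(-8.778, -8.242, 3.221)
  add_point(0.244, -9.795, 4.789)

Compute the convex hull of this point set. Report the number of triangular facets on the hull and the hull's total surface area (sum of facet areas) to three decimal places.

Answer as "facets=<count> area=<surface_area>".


facets=14 area=602.357

Points on the hull: [0, 1, 2, 3, 4, 5, 6, 7, 8] (9 of 9).

Per-facet area ½‖(b−a)×(c−a)‖:
  f1: (p5, p8, p7) → 62.6240
  f2: (p5, p8, p3) → 82.5359
  f3: (p0, p5, p7) → 74.9574
  f4: (p1, p8, p7) → 22.6622
  f5: (p1, p8, p3) → 46.0813
  f6: (p1, p0, p7) → 50.1707
  f7: (p2, p5, p3) → 57.2817
  f8: (p6, p1, p3) → 40.7970
  f9: (p6, p1, p0) → 64.1257
  f10: (p6, p2, p3) → 24.5481
  f11: (p6, p2, p0) → 30.3814
  f12: (p4, p0, p5) → 14.0479
  f13: (p4, p2, p5) → 25.3411
  f14: (p4, p2, p0) → 6.8028
Σ area = 602.357

Euler characteristic 9−21+14 = 2 ✓


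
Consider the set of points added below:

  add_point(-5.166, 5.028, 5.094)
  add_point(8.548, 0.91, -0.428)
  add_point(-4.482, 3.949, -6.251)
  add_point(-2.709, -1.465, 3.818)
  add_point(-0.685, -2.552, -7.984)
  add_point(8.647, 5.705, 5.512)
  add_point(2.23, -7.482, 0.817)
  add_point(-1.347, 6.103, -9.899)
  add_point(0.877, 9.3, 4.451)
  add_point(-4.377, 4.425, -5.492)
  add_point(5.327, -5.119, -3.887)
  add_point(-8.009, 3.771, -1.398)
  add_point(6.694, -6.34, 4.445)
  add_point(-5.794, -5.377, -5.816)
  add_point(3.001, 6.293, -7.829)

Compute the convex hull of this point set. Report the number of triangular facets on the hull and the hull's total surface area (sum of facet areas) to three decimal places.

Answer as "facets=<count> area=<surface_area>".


Extreme-point indices: [0, 1, 2, 3, 4, 5, 6, 7, 8, 10, 11, 12, 13, 14] — 14 of 15 on the boundary.

Triangle areas on the boundary:
  f1: (p10, p13, p6) → 31.9372
  f2: (p2, p7, p11) → 6.1478
  f3: (p2, p13, p11) → 27.9793
  f4: (p2, p13, p7) → 21.2357
  f5: (p12, p0, p5) → 82.8488
  f6: (p12, p10, p6) → 17.9073
  f7: (p8, p0, p5) → 28.0671
  f8: (p8, p7, p11) → 65.2852
  f9: (p8, p0, p11) → 25.1058
  f10: (p14, p8, p5) → 54.8349
  f11: (p14, p8, p7) → 29.7342
  f12: (p4, p13, p7) → 24.6392
  f13: (p4, p10, p13) → 22.8894
  f14: (p4, p14, p7) → 21.2613
  f15: (p4, p14, p10) → 36.9679
  f16: (p3, p12, p6) → 24.3698
  f17: (p3, p12, p0) → 25.9695
  f18: (p3, p13, p6) → 41.2402
  f19: (p3, p13, p11) → 43.5975
  f20: (p3, p0, p11) → 24.9591
  f21: (p1, p14, p5) → 39.7656
  f22: (p1, p14, p10) → 40.6194
  f23: (p1, p12, p5) → 33.9559
  f24: (p1, p12, p10) → 30.0108
Σ area = 801.329

Euler characteristic 14−36+24 = 2 ✓

facets=24 area=801.329


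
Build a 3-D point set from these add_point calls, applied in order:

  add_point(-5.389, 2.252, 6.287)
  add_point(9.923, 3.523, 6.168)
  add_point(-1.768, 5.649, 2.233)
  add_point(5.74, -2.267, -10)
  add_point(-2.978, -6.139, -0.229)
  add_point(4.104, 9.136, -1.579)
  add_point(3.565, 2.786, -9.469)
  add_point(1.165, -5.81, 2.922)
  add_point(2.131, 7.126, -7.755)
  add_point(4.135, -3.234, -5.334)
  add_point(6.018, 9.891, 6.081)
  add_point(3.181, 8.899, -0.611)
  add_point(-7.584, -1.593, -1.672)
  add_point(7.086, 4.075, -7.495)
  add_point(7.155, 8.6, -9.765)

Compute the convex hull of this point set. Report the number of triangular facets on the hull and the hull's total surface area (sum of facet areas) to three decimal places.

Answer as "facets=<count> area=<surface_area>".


Extreme-point indices: [0, 1, 2, 3, 4, 5, 6, 7, 8, 10, 11, 12, 13, 14] — 14 of 15 on the boundary.

Area of each hull facet:
  f1: (p14, p10, p1) → 59.2685
  f2: (p0, p10, p1) → 51.2439
  f3: (p6, p3, p12) → 39.3709
  f4: (p6, p14, p3) → 15.5753
  f5: (p13, p3, p1) → 45.3548
  f6: (p13, p14, p1) → 31.1819
  f7: (p13, p14, p3) → 13.2711
  f8: (p7, p0, p1) → 70.6528
  f9: (p7, p3, p1) → 92.1635
  f10: (p8, p6, p12) → 34.4986
  f11: (p8, p6, p14) → 13.5226
  f12: (p5, p14, p10) → 19.6176
  f13: (p5, p11, p10) → 4.6412
  f14: (p5, p8, p14) → 19.0330
  f15: (p5, p8, p11) → 4.2269
  f16: (p2, p0, p10) → 27.8802
  f17: (p2, p11, p10) → 24.0762
  f18: (p2, p8, p11) → 23.9661
  f19: (p2, p0, p12) → 28.6413
  f20: (p2, p8, p12) → 54.4539
  f21: (p4, p3, p12) → 45.0732
  f22: (p4, p7, p3) → 35.4563
  f23: (p4, p0, p12) → 30.1237
  f24: (p4, p7, p0) → 27.6192
Σ area = 810.913

Check V−E+F: 14 − 36 + 24 = 2.

facets=24 area=810.913


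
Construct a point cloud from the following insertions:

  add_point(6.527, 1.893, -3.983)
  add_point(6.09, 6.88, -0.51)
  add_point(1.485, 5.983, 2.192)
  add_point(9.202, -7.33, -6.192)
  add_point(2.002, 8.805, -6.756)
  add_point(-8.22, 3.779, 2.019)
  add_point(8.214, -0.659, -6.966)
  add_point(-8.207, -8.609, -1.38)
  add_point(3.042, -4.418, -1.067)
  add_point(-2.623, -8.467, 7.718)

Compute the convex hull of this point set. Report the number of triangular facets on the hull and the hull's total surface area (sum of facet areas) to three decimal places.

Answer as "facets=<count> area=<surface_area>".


facets=12 area=791.177

Hull vertices (8/10): indices [1, 2, 3, 4, 5, 6, 7, 9].

Per-facet area ½‖(b−a)×(c−a)‖:
  f1: (p9, p7, p5) → 66.6037
  f2: (p9, p7, p3) → 92.8626
  f3: (p1, p9, p3) → 133.8597
  f4: (p4, p7, p5) → 90.9308
  f5: (p2, p9, p5) → 71.3747
  f6: (p2, p1, p9) → 36.4651
  f7: (p2, p4, p5) → 46.5139
  f8: (p2, p4, p1) → 20.8682
  f9: (p6, p7, p3) → 61.4059
  f10: (p6, p4, p7) → 107.1112
  f11: (p6, p1, p3) → 25.0052
  f12: (p6, p4, p1) → 38.1757
Σ area = 791.177

Euler characteristic 8−18+12 = 2 ✓


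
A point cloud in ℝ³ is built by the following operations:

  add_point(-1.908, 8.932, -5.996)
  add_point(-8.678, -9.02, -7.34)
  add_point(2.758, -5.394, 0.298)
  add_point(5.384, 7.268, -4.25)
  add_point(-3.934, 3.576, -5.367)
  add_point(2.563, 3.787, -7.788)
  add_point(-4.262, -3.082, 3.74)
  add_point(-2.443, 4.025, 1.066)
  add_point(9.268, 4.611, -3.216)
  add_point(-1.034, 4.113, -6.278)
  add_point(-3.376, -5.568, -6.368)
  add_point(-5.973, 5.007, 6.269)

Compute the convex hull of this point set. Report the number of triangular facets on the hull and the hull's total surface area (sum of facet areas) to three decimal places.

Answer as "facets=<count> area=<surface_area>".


facets=14 area=657.805

9 of the 12 inputs are extreme points: [0, 1, 2, 3, 5, 6, 8, 10, 11].

Triangle areas on the boundary:
  f1: (p11, p0, p1) → 123.3041
  f2: (p2, p11, p8) → 91.3558
  f3: (p5, p0, p1) → 59.6108
  f4: (p6, p11, p1) → 46.3118
  f5: (p6, p2, p1) → 53.3043
  f6: (p6, p2, p11) → 29.2209
  f7: (p10, p5, p1) → 17.4609
  f8: (p10, p5, p8) → 40.6826
  f9: (p10, p2, p1) → 21.1845
  f10: (p10, p2, p8) → 55.6262
  f11: (p3, p5, p8) → 13.4891
  f12: (p3, p5, p0) → 19.2583
  f13: (p3, p11, p8) → 35.1434
  f14: (p3, p11, p0) → 51.8524
Σ area = 657.805

Euler: V−E+F = 9−21+14 = 2.


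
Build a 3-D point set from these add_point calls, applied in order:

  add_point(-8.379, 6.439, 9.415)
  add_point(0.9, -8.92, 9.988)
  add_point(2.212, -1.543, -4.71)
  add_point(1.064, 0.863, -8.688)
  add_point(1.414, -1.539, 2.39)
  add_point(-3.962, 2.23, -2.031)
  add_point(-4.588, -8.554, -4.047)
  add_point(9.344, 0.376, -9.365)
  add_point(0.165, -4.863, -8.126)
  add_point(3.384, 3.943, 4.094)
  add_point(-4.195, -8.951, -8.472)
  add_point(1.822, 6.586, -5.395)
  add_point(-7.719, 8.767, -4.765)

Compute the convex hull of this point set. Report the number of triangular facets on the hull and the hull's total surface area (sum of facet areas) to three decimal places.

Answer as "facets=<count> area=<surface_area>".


facets=14 area=1022.445

9 of the 13 inputs are extreme points: [0, 1, 3, 6, 7, 9, 10, 11, 12].

Area of each hull facet:
  f1: (p1, p10, p7) → 155.4290
  f2: (p12, p10, p0) → 132.4646
  f3: (p9, p1, p0) → 93.3705
  f4: (p9, p1, p7) → 106.0781
  f5: (p6, p10, p0) → 31.1131
  f6: (p6, p1, p0) → 131.4078
  f7: (p6, p1, p10) → 15.3615
  f8: (p3, p10, p7) → 42.0555
  f9: (p3, p12, p7) → 33.3823
  f10: (p3, p12, p10) → 67.6223
  f11: (p11, p12, p7) → 27.1861
  f12: (p11, p9, p7) → 52.2995
  f13: (p11, p12, p0) → 70.3564
  f14: (p11, p9, p0) → 64.3187
Σ area = 1022.445

Euler characteristic 9−21+14 = 2 ✓


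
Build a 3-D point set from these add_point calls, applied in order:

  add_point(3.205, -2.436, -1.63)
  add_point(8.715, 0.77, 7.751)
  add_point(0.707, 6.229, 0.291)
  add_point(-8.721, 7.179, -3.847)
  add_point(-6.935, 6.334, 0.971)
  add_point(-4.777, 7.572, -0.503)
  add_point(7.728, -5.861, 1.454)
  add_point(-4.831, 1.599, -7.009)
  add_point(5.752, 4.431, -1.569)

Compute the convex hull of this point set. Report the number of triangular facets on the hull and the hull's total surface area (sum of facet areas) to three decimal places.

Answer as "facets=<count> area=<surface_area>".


8 of the 9 inputs are extreme points: [1, 2, 3, 4, 5, 6, 7, 8].

Triangle areas on the boundary:
  f1: (p8, p7, p3) → 45.6936
  f2: (p8, p6, p1) → 44.2459
  f3: (p8, p7, p6) → 66.5806
  f4: (p4, p6, p1) → 81.8168
  f5: (p4, p7, p3) → 19.4488
  f6: (p4, p7, p6) → 80.2606
  f7: (p2, p8, p1) → 29.5279
  f8: (p5, p4, p1) → 24.5260
  f9: (p5, p2, p1) → 19.9633
  f10: (p5, p4, p3) → 7.2167
  f11: (p5, p8, p3) → 21.9557
  f12: (p5, p2, p8) → 7.5289
Σ area = 448.765

Euler: V−E+F = 8−18+12 = 2.

facets=12 area=448.765


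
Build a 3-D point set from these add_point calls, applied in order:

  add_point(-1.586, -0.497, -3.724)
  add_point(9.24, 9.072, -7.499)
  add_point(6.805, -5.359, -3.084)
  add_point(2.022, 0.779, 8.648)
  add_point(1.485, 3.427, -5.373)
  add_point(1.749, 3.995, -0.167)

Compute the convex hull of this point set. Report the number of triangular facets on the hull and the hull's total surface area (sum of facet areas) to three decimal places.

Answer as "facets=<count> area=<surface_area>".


facets=8 area=351.073

Extreme-point indices: [0, 1, 2, 3, 4, 5] — 6 of 6 on the boundary.

Triangle areas on the boundary:
  f1: (p3, p2, p0) → 60.8654
  f2: (p3, p2, p1) → 106.8654
  f3: (p5, p3, p0) → 29.8146
  f4: (p5, p3, p1) → 37.8357
  f5: (p4, p2, p0) → 25.3494
  f6: (p4, p2, p1) → 51.2700
  f7: (p4, p5, p0) → 13.4785
  f8: (p4, p5, p1) → 25.5937
Σ area = 351.073

Euler: V−E+F = 6−12+8 = 2.


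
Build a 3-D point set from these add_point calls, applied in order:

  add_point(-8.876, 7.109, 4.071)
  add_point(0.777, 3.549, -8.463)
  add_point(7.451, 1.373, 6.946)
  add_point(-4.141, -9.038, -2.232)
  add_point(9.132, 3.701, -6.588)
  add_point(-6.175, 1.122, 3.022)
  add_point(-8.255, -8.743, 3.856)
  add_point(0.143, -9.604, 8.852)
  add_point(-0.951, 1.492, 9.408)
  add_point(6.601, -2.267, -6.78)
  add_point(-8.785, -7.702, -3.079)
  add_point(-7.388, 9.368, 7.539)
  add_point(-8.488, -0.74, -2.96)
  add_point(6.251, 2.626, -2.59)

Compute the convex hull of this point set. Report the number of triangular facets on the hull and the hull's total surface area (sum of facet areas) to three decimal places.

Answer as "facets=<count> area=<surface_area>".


Hull vertices (12/14): indices [0, 1, 2, 3, 4, 6, 7, 8, 9, 10, 11, 12].

Area of each hull facet:
  f1: (p6, p10, p0) → 55.2593
  f2: (p12, p1, p0) → 60.9982
  f3: (p12, p10, p0) → 24.1630
  f4: (p12, p10, p1) → 37.1234
  f5: (p3, p6, p7) → 36.0012
  f6: (p3, p6, p10) → 16.5517
  f7: (p11, p2, p4) → 116.4529
  f8: (p11, p1, p0) → 30.4418
  f9: (p11, p1, p4) → 78.6775
  f10: (p11, p6, p0) → 29.9988
  f11: (p11, p6, p7) → 90.6082
  f12: (p9, p10, p1) → 65.3436
  f13: (p9, p3, p10) → 27.4344
  f14: (p9, p1, p4) → 25.4091
  f15: (p9, p3, p7) → 80.1239
  f16: (p9, p2, p4) → 44.1845
  f17: (p9, p2, p7) → 94.2447
  f18: (p8, p2, p7) → 48.5126
  f19: (p8, p11, p7) → 33.9390
  f20: (p8, p11, p2) → 37.6111
Σ area = 1033.079

Euler: V−E+F = 12−30+20 = 2.

facets=20 area=1033.079


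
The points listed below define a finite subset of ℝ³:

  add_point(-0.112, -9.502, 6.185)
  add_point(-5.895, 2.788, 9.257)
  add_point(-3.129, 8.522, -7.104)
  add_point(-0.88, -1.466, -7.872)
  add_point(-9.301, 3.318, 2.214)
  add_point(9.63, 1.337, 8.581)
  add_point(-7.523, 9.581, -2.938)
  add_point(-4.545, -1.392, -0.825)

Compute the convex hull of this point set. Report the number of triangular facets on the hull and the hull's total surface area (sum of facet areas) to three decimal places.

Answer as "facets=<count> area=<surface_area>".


facets=12 area=756.619

8 of the 8 inputs are extreme points: [0, 1, 2, 3, 4, 5, 6, 7].

Per-facet area ½‖(b−a)×(c−a)‖:
  f1: (p3, p0, p5) → 117.4810
  f2: (p2, p3, p5) → 100.8920
  f3: (p1, p0, p4) → 54.5496
  f4: (p1, p0, p5) → 93.8158
  f5: (p7, p0, p4) → 38.1752
  f6: (p7, p3, p4) → 21.6420
  f7: (p7, p3, p0) → 43.1017
  f8: (p6, p2, p5) → 65.9440
  f9: (p6, p1, p5) → 108.8450
  f10: (p6, p1, p4) → 27.8955
  f11: (p6, p3, p4) → 55.0240
  f12: (p6, p2, p3) → 29.2533
Σ area = 756.619

Check V−E+F: 8 − 18 + 12 = 2.


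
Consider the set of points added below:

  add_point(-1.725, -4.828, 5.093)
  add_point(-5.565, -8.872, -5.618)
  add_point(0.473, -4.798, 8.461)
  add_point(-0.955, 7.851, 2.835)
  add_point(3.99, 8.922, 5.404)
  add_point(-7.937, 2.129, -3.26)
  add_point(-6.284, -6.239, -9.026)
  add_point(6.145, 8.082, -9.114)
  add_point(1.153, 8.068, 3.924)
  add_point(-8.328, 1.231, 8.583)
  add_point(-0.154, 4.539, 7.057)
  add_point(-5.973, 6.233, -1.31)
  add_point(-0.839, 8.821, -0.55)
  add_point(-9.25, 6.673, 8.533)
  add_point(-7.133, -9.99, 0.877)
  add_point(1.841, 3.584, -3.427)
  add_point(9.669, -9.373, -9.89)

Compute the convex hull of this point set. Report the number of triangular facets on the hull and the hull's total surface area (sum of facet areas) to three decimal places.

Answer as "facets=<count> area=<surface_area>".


facets=22 area=1242.989

Hull vertices (13/17): indices [1, 2, 4, 5, 6, 7, 9, 10, 11, 12, 13, 14, 16].

Triangle areas on the boundary:
  f1: (p2, p14, p16) → 116.5101
  f2: (p2, p4, p16) → 151.8173
  f3: (p1, p14, p16) → 47.1469
  f4: (p1, p6, p16) → 34.5390
  f5: (p1, p6, p14) → 8.6784
  f6: (p7, p4, p16) → 129.9401
  f7: (p7, p6, p16) → 133.9385
  f8: (p9, p14, p13) → 21.6339
  f9: (p9, p2, p13) → 21.1755
  f10: (p9, p2, p14) → 61.2264
  f11: (p10, p4, p13) → 25.2599
  f12: (p10, p2, p13) → 43.1758
  f13: (p10, p2, p4) → 21.5084
  f14: (p12, p4, p13) → 47.7060
  f15: (p12, p7, p4) → 41.5618
  f16: (p5, p7, p6) → 84.1987
  f17: (p5, p14, p13) → 81.4331
  f18: (p5, p6, p14) → 52.9816
  f19: (p11, p12, p7) → 29.0385
  f20: (p11, p5, p7) → 35.0452
  f21: (p11, p12, p13) → 29.8284
  f22: (p11, p5, p13) → 24.6460
Σ area = 1242.989

Euler: V−E+F = 13−33+22 = 2.


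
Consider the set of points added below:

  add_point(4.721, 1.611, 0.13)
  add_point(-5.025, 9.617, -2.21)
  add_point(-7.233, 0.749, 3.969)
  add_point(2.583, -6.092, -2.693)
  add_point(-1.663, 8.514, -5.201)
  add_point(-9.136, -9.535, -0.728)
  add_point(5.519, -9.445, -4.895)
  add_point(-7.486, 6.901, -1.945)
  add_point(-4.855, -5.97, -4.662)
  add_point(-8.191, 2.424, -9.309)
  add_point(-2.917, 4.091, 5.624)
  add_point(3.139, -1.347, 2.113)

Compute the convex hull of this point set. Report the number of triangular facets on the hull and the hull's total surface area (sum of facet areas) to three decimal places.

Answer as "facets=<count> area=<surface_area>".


Points on the hull: [0, 1, 2, 4, 5, 6, 7, 8, 9, 10, 11] (11 of 12).

Triangle areas on the boundary:
  f1: (p11, p6, p5) → 77.3395
  f2: (p11, p10, p5) → 65.8555
  f3: (p2, p10, p5) → 20.8621
  f4: (p8, p6, p5) → 33.4846
  f5: (p8, p9, p5) → 30.2011
  f6: (p8, p9, p6) → 45.8954
  f7: (p4, p9, p6) → 89.9871
  f8: (p4, p9, p1) → 22.7182
  f9: (p7, p9, p1) → 14.7224
  f10: (p7, p10, p1) → 17.0260
  f11: (p7, p2, p10) → 23.8627
  f12: (p7, p9, p5) → 63.6099
  f13: (p7, p2, p5) → 45.7027
  f14: (p0, p11, p10) → 17.2693
  f15: (p0, p10, p1) → 47.2938
  f16: (p0, p4, p1) → 24.1626
  f17: (p0, p11, p6) → 21.1422
  f18: (p0, p4, p6) → 59.8345
Σ area = 720.970

Check V−E+F: 11 − 27 + 18 = 2.

facets=18 area=720.970


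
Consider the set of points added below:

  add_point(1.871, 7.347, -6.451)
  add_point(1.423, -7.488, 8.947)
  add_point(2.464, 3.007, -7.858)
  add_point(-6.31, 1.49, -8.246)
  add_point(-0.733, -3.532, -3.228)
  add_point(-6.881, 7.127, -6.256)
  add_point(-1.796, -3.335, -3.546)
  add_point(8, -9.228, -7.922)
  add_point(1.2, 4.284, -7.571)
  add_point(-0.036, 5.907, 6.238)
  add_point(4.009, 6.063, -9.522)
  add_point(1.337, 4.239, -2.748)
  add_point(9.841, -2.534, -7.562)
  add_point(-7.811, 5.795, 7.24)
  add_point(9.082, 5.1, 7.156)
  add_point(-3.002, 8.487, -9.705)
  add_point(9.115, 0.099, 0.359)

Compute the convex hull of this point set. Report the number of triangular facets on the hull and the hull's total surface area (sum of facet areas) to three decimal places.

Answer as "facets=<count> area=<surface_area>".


facets=22 area=1096.971

Points on the hull: [0, 1, 3, 5, 6, 7, 9, 10, 12, 13, 14, 15, 16] (13 of 17).

Triangle areas on the boundary:
  f1: (p14, p1, p13) → 109.9932
  f2: (p14, p7, p1) → 131.7674
  f3: (p3, p15, p7) → 68.9984
  f4: (p3, p1, p13) → 129.3931
  f5: (p10, p7, p12) → 28.6162
  f6: (p10, p15, p7) → 49.0496
  f7: (p10, p14, p12) → 85.2780
  f8: (p9, p15, p13) → 64.2794
  f9: (p9, p14, p13) → 8.9241
  f10: (p9, p14, p15) → 72.2919
  f11: (p16, p7, p12) → 27.5064
  f12: (p16, p14, p12) → 11.2472
  f13: (p16, p14, p7) → 12.0364
  f14: (p5, p15, p13) → 25.5913
  f15: (p5, p3, p13) → 39.5865
  f16: (p5, p3, p15) → 16.0958
  f17: (p6, p7, p1) → 82.9476
  f18: (p6, p3, p1) → 29.0448
  f19: (p6, p3, p7) → 42.2448
  f20: (p0, p14, p15) → 21.8527
  f21: (p0, p10, p15) → 11.7700
  f22: (p0, p10, p14) → 28.4563
Σ area = 1096.971

Euler characteristic 13−33+22 = 2 ✓


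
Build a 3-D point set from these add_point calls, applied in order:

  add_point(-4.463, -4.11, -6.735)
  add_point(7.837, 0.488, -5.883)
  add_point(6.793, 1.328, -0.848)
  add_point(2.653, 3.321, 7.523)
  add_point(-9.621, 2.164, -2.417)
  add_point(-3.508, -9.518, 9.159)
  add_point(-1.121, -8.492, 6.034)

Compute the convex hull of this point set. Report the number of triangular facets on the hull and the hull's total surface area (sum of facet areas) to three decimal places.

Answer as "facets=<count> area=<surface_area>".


Extreme-point indices: [0, 1, 2, 3, 4, 5, 6] — 7 of 7 on the boundary.

Area of each hull facet:
  f1: (p3, p1, p4) → 110.1252
  f2: (p3, p5, p4) → 107.2661
  f3: (p0, p1, p4) → 58.5140
  f4: (p0, p5, p4) → 75.8950
  f5: (p2, p3, p1) → 6.2752
  f6: (p6, p0, p1) → 90.1086
  f7: (p6, p0, p5) → 21.6100
  f8: (p6, p2, p1) → 33.1745
  f9: (p6, p3, p5) → 24.0062
  f10: (p6, p2, p3) → 58.7581
Σ area = 585.733

Euler characteristic 7−15+10 = 2 ✓

facets=10 area=585.733


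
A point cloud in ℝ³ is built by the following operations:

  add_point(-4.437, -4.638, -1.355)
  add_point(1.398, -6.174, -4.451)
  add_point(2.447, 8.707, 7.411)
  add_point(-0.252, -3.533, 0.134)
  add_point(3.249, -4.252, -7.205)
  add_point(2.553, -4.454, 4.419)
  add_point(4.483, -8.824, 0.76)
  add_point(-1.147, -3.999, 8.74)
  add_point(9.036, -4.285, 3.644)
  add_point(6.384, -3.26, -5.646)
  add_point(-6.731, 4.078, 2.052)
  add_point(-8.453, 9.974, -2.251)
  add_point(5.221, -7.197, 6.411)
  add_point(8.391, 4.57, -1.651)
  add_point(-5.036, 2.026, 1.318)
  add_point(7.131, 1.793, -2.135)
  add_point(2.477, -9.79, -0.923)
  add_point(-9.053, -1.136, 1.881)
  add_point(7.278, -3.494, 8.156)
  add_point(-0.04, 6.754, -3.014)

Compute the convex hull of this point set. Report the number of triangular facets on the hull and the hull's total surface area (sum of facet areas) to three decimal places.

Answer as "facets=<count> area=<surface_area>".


16 of the 20 inputs are extreme points: [0, 1, 2, 4, 6, 7, 8, 9, 10, 11, 12, 13, 16, 17, 18, 19].

Area of each hull facet:
  f1: (p7, p16, p17) → 63.3377
  f2: (p10, p11, p17) → 17.0113
  f3: (p10, p2, p11) → 43.0821
  f4: (p10, p7, p17) → 30.8957
  f5: (p10, p7, p2) → 64.2213
  f6: (p13, p2, p11) → 84.3488
  f7: (p0, p16, p17) → 15.2041
  f8: (p0, p11, p17) → 37.7023
  f9: (p0, p4, p11) → 72.6885
  f10: (p18, p7, p2) → 52.9205
  f11: (p18, p13, p8) → 24.1067
  f12: (p18, p13, p2) → 67.0816
  f13: (p19, p4, p11) → 44.2238
  f14: (p19, p13, p11) → 10.4169
  f15: (p19, p13, p4) → 48.7279
  f16: (p9, p13, p8) → 40.2783
  f17: (p9, p13, p4) → 12.8939
  f18: (p9, p6, p8) → 29.6467
  f19: (p9, p16, p4) → 15.2735
  f20: (p9, p6, p16) → 12.1082
  f21: (p1, p16, p4) → 6.6567
  f22: (p1, p0, p4) → 10.1016
  f23: (p1, p0, p16) → 17.5107
  f24: (p12, p18, p7) → 17.1153
  f25: (p12, p7, p16) → 30.6663
  f26: (p12, p6, p16) → 5.3804
  f27: (p12, p6, p8) → 15.9113
  f28: (p12, p18, p8) → 10.6494
Σ area = 900.162

Check V−E+F: 16 − 42 + 28 = 2.

facets=28 area=900.162


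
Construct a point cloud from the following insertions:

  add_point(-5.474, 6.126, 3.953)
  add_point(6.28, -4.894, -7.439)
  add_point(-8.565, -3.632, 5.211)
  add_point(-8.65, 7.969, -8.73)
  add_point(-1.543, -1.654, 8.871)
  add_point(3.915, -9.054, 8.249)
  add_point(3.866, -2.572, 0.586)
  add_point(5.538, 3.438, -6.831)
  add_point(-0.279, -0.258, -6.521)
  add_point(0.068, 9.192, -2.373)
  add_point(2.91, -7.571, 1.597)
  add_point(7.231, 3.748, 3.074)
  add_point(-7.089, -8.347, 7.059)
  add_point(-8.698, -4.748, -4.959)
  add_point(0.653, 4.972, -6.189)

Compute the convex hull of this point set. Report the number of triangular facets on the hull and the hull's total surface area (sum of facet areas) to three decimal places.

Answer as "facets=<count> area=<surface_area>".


Points on the hull: [0, 1, 2, 3, 4, 5, 7, 9, 10, 11, 12, 13] (12 of 15).

Facet areas (half cross-product norm):
  f1: (p1, p3, p13) → 100.6106
  f2: (p2, p3, p13) → 66.7770
  f3: (p5, p4, p11) → 54.1731
  f4: (p5, p1, p11) → 92.2040
  f5: (p7, p1, p3) → 58.3886
  f6: (p7, p9, p3) → 49.0500
  f7: (p7, p1, p11) → 41.9988
  f8: (p7, p9, p11) → 41.9337
  f9: (p0, p2, p4) → 37.9471
  f10: (p0, p4, p11) → 56.3496
  f11: (p0, p9, p11) → 46.7246
  f12: (p0, p2, p3) → 67.0081
  f13: (p0, p9, p3) → 48.2391
  f14: (p12, p2, p4) → 21.1703
  f15: (p12, p5, p4) → 39.6253
  f16: (p12, p2, p13) → 26.0987
  f17: (p10, p5, p1) → 16.3606
  f18: (p10, p12, p5) → 36.8668
  f19: (p10, p1, p13) → 66.7749
  f20: (p10, p12, p13) → 67.3107
Σ area = 1035.612

Check V−E+F: 12 − 30 + 20 = 2.

facets=20 area=1035.612


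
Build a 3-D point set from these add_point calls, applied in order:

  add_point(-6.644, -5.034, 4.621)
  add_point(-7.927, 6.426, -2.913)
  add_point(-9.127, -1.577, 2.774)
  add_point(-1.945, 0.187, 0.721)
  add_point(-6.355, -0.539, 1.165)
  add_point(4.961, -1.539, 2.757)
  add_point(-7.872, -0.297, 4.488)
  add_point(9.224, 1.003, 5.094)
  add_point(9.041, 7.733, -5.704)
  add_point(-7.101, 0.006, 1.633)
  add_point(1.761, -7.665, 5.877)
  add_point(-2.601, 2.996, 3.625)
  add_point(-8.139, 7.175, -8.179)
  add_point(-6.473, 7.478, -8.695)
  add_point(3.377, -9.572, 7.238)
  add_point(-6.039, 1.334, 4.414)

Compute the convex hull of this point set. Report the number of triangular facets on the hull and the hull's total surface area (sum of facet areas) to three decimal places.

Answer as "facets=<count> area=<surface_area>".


facets=18 area=769.887

Extreme-point indices: [0, 1, 2, 6, 7, 8, 11, 12, 13, 14, 15] — 11 of 16 on the boundary.

Triangle areas on the boundary:
  f1: (p8, p14, p7) → 62.6345
  f2: (p8, p13, p14) → 174.4545
  f3: (p15, p14, p7) → 83.7696
  f4: (p1, p8, p13) → 47.7528
  f5: (p6, p15, p14) → 18.0168
  f6: (p6, p0, p14) → 21.7828
  f7: (p6, p0, p2) → 5.6783
  f8: (p6, p1, p2) → 12.2246
  f9: (p6, p1, p15) → 10.8648
  f10: (p12, p1, p2) → 19.3557
  f11: (p12, p1, p13) → 4.5300
  f12: (p12, p0, p2) → 22.0537
  f13: (p12, p13, p14) → 22.3682
  f14: (p12, p0, p14) → 85.8810
  f15: (p11, p15, p7) → 15.0837
  f16: (p11, p1, p15) → 17.3535
  f17: (p11, p8, p7) → 75.2429
  f18: (p11, p1, p8) → 70.8398
Σ area = 769.887

Check V−E+F: 11 − 27 + 18 = 2.


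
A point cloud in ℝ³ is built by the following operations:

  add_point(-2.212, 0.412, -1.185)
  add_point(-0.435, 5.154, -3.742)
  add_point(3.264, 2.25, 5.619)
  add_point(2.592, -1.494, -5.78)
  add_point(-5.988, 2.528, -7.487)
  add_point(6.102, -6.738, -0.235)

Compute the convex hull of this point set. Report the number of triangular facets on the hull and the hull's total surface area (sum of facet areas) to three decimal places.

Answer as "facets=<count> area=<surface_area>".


Hull vertices (6/6): indices [0, 1, 2, 3, 4, 5].

Per-facet area ½‖(b−a)×(c−a)‖:
  f1: (p2, p1, p4) → 29.0634
  f2: (p3, p5, p4) → 26.7435
  f3: (p3, p1, p4) → 26.9632
  f4: (p3, p2, p5) → 44.9457
  f5: (p3, p2, p1) → 39.3099
  f6: (p0, p5, p4) → 32.8781
  f7: (p0, p2, p4) → 16.5530
  f8: (p0, p2, p5) → 45.1144
Σ area = 261.571

Check V−E+F: 6 − 12 + 8 = 2.

facets=8 area=261.571
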